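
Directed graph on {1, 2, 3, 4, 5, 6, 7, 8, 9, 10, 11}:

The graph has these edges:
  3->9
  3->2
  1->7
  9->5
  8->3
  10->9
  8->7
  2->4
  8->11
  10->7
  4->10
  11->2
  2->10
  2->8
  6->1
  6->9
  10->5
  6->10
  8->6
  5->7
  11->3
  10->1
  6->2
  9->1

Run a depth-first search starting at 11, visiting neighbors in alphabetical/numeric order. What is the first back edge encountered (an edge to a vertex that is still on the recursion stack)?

DFS from 11 (visiting neighbors in alphabetical/numeric order); mark gray on enter, black on exit:
11 gray
  2 gray
    4 gray
      10 gray
        1 gray
          7 gray
          7 black
        1 black
        5 gray
          5→7: 7 black — skip
        5 black
        10→7: 7 black — skip
        9 gray
          9→1: 1 black — skip
          9→5: 5 black — skip
        9 black
      10 black
    4 black
    8 gray
      3 gray
        3→2: 2 is gray → back edge
First back edge: 3 → 2.

3→2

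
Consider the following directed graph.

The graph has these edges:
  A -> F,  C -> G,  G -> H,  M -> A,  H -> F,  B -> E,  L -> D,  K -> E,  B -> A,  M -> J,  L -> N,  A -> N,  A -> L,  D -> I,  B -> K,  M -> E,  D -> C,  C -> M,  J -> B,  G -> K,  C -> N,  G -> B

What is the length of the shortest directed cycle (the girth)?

5

For each vertex v, BFS finds the shortest path from v back to v.
The shortest such closed walk is C → M → A → L → D → C, length 5.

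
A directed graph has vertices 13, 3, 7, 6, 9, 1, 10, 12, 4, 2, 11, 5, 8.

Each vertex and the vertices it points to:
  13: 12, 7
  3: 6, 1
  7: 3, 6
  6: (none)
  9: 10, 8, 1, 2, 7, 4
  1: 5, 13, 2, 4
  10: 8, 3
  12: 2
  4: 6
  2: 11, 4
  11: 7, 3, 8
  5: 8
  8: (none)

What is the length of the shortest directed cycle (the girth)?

4

For each vertex v, BFS finds the shortest path from v back to v.
The shortest such closed walk is 2 → 11 → 3 → 1 → 2, length 4.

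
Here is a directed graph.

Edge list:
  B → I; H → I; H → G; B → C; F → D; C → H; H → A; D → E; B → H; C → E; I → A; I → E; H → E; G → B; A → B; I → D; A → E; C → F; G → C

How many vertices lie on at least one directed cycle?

A vertex is on a directed cycle iff it belongs to a strongly connected component of size ≥ 2 (or has a self-loop).
The vertices on cycles are {A, B, C, G, H, I} — 6 in total.

6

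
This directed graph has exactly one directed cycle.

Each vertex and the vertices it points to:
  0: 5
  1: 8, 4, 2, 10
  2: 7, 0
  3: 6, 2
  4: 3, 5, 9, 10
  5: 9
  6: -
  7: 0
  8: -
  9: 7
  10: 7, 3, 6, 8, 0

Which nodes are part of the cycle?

0, 5, 7, 9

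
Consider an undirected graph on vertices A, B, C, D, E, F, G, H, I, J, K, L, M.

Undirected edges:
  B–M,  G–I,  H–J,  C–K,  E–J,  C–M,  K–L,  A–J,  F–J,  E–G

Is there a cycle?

DFS, tracking each vertex's parent; an edge to a visited non-parent vertex closes a cycle.
Start from I:
visit I (parent –)
  visit G (parent I)
    G–I: parent, skip
    visit E (parent G)
      E–G: parent, skip
      visit J (parent E)
        visit F (parent J)
          F–J: parent, skip
        visit A (parent J)
          A–J: parent, skip
        J–E: parent, skip
        visit H (parent J)
          H–J: parent, skip
visit B (parent –)
  visit M (parent B)
    M–B: parent, skip
    visit C (parent M)
      visit K (parent C)
        visit L (parent K)
          L–K: parent, skip
        K–C: parent, skip
      C–M: parent, skip
visit D (parent –)
No non-parent visited neighbor found — the graph is a forest.

No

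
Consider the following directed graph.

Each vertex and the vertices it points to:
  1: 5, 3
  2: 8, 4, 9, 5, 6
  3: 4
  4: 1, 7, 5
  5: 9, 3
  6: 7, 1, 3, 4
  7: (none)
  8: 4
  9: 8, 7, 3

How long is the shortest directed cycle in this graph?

3

For each vertex v, BFS finds the shortest path from v back to v.
The shortest such closed walk is 5 → 3 → 4 → 5, length 3.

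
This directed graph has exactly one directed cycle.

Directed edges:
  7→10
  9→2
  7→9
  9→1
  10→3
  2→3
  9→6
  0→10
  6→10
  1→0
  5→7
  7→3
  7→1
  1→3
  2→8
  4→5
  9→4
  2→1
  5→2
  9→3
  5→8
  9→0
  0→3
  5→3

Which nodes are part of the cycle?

4, 5, 7, 9

DFS with gray/black marking from 4:
4 gray
  5 gray
    3 gray
    3 black
    7 gray
      9 gray
        6 gray
          10 gray
            10→3: 3 black — skip
          10 black
        6 black
        2 gray
          2→3: 3 black — skip
          8 gray
          8 black
          1 gray
            0 gray
              0→3: 3 black — skip
              0→10: 10 black — skip
            0 black
            1→3: 3 black — skip
          1 black
        2 black
        9→0: 0 black — skip
        9→1: 1 black — skip
        9→3: 3 black — skip
        9→4: 4 is gray → back edge
Back edge closes the cycle 4 → 5 → 7 → 9 → 4; its vertices are {4, 5, 7, 9}.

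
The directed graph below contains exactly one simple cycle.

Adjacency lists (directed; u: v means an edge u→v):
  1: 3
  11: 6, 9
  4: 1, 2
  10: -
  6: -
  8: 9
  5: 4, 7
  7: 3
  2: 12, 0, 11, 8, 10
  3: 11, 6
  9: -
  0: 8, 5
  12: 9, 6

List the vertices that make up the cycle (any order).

DFS with gray/black marking from 5:
5 gray
  4 gray
    1 gray
      3 gray
        11 gray
          6 gray
          6 black
          9 gray
          9 black
        11 black
        3→6: 6 black — skip
      3 black
    1 black
    2 gray
      12 gray
        12→9: 9 black — skip
        12→6: 6 black — skip
      12 black
      0 gray
        8 gray
          8→9: 9 black — skip
        8 black
        0→5: 5 is gray → back edge
Back edge closes the cycle 5 → 4 → 2 → 0 → 5; its vertices are {0, 2, 4, 5}.

0, 2, 4, 5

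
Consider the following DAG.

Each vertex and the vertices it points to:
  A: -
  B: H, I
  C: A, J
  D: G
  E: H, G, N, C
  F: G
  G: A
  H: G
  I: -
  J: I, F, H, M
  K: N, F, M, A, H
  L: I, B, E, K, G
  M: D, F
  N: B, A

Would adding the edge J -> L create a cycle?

Adding J→L creates a cycle iff L can already reach J.
Path from L: L → E → C → J.
So L → … → J → L is a cycle.

Yes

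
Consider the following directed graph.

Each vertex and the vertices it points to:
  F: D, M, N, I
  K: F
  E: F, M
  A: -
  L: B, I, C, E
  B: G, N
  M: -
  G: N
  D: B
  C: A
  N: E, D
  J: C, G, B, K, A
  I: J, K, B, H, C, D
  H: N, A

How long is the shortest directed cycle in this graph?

For each vertex v, BFS finds the shortest path from v back to v.
The shortest such closed walk is I → K → F → I, length 3.

3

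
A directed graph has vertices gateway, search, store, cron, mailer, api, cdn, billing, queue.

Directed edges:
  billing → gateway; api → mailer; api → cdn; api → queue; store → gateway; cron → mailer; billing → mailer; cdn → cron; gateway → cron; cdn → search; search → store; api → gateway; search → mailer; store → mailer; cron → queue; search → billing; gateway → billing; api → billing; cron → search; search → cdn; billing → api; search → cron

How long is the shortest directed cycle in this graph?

2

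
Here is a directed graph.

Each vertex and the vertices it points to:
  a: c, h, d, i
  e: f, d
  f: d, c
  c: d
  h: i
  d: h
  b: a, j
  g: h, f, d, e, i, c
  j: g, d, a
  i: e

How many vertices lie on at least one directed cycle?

A vertex is on a directed cycle iff it belongs to a strongly connected component of size ≥ 2 (or has a self-loop).
The vertices on cycles are {c, d, e, f, h, i} — 6 in total.

6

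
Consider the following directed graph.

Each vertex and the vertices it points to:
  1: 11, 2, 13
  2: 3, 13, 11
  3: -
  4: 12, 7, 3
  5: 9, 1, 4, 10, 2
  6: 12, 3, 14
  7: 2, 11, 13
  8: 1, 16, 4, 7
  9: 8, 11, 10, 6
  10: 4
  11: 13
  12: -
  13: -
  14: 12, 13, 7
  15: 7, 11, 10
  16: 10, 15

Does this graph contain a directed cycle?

No

DFS with white/gray/black marking, starting from 4:
4 gray
  12 gray
  12 black
  7 gray
    2 gray
      3 gray
      3 black
      13 gray
      13 black
      11 gray
        11→13: 13 black — skip
      11 black
    2 black
    7→11: 11 black — skip
    7→13: 13 black — skip
  7 black
  4→3: 3 black — skip
4 black
1 gray
  1→11: 11 black — skip
  1→2: 2 black — skip
  1→13: 13 black — skip
1 black
5 gray
  9 gray
    8 gray
      8→1: 1 black — skip
      16 gray
        10 gray
          10→4: 4 black — skip
        10 black
        15 gray
          15→7: 7 black — skip
          15→11: 11 black — skip
          15→10: 10 black — skip
        15 black
      16 black
      8→4: 4 black — skip
      8→7: 7 black — skip
    8 black
    9→11: 11 black — skip
    9→10: 10 black — skip
    6 gray
      6→12: 12 black — skip
      6→3: 3 black — skip
      14 gray
        14→12: 12 black — skip
        14→13: 13 black — skip
        14→7: 7 black — skip
      14 black
    6 black
  9 black
  5→1: 1 black — skip
  5→4: 4 black — skip
  5→10: 10 black — skip
  5→2: 2 black — skip
5 black
Every edge goes to a white or black vertex — no back edge, so the graph is acyclic.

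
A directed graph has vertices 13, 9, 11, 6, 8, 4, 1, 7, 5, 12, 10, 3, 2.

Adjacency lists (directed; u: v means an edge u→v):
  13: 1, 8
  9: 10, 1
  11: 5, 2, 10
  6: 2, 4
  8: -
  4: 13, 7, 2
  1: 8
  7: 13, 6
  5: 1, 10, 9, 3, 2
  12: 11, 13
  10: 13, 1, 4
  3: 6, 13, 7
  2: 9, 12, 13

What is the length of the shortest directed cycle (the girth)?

3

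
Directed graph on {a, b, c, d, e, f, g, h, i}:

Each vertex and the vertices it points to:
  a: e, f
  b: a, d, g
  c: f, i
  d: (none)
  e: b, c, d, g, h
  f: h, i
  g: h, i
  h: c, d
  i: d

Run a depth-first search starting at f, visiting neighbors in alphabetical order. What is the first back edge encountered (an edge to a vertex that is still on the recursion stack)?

c->f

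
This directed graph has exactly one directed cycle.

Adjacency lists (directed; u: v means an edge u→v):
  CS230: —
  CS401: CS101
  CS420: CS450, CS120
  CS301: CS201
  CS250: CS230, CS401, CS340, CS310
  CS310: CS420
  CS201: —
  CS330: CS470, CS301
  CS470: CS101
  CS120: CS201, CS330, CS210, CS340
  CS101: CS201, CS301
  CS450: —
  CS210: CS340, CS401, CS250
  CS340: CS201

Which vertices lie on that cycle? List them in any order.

DFS with gray/black marking from CS120:
CS120 gray
  CS201 gray
  CS201 black
  CS330 gray
    CS470 gray
      CS101 gray
        CS101→CS201: CS201 black — skip
        CS301 gray
          CS301→CS201: CS201 black — skip
        CS301 black
      CS101 black
    CS470 black
    CS330→CS301: CS301 black — skip
  CS330 black
  CS210 gray
    CS340 gray
      CS340→CS201: CS201 black — skip
    CS340 black
    CS401 gray
      CS401→CS101: CS101 black — skip
    CS401 black
    CS250 gray
      CS230 gray
      CS230 black
      CS250→CS401: CS401 black — skip
      CS250→CS340: CS340 black — skip
      CS310 gray
        CS420 gray
          CS450 gray
          CS450 black
          CS420→CS120: CS120 is gray → back edge
Back edge closes the cycle CS120 → CS210 → CS250 → CS310 → CS420 → CS120; its vertices are {CS120, CS210, CS250, CS310, CS420}.

CS120, CS210, CS250, CS310, CS420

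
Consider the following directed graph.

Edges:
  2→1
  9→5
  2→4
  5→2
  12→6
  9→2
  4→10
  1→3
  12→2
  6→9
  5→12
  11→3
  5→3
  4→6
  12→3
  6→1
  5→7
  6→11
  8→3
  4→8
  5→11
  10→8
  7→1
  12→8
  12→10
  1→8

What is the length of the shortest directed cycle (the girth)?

4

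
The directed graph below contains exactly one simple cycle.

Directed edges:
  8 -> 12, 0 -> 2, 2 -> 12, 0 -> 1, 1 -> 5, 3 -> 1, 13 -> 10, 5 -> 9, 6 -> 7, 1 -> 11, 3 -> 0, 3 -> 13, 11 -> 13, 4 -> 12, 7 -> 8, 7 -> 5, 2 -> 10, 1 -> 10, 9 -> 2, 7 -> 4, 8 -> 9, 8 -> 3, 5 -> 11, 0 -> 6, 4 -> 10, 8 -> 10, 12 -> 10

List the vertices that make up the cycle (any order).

0, 3, 6, 7, 8

DFS with gray/black marking from 7:
7 gray
  8 gray
    10 gray
    10 black
    12 gray
      12→10: 10 black — skip
    12 black
    9 gray
      2 gray
        2→10: 10 black — skip
        2→12: 12 black — skip
      2 black
    9 black
    3 gray
      0 gray
        1 gray
          11 gray
            13 gray
              13→10: 10 black — skip
            13 black
          11 black
          1→10: 10 black — skip
          5 gray
            5→11: 11 black — skip
            5→9: 9 black — skip
          5 black
        1 black
        0→2: 2 black — skip
        6 gray
          6→7: 7 is gray → back edge
Back edge closes the cycle 7 → 8 → 3 → 0 → 6 → 7; its vertices are {0, 3, 6, 7, 8}.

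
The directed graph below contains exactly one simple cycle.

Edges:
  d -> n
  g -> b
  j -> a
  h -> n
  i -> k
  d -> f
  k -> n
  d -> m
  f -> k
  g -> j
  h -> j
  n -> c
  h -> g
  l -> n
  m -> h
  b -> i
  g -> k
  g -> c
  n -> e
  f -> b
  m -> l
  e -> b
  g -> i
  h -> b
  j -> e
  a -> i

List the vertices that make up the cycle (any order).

b, e, i, k, n

DFS with gray/black marking from n:
n gray
  c gray
  c black
  e gray
    b gray
      i gray
        k gray
          k→n: n is gray → back edge
Back edge closes the cycle n → e → b → i → k → n; its vertices are {b, e, i, k, n}.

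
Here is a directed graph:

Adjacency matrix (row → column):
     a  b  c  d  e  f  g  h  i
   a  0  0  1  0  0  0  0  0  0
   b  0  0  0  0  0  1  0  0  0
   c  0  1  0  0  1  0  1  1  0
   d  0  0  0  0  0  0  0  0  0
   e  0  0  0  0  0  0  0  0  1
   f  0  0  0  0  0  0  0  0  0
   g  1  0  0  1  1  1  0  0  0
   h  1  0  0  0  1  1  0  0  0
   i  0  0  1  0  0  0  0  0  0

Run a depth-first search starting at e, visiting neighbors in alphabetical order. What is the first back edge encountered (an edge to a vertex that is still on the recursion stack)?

c→e

DFS from e (visiting neighbors in alphabetical order); mark gray on enter, black on exit:
e gray
  i gray
    c gray
      b gray
        f gray
        f black
      b black
      c→e: e is gray → back edge
First back edge: c → e.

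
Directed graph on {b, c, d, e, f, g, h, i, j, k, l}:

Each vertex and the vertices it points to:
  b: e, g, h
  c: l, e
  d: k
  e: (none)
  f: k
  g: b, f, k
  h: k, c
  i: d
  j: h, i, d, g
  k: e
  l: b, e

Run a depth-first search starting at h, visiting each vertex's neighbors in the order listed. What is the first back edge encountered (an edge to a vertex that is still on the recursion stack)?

DFS from h (visiting each vertex's neighbors in the order listed); mark gray on enter, black on exit:
h gray
  k gray
    e gray
    e black
  k black
  c gray
    l gray
      b gray
        b→e: e black — skip
        g gray
          g→b: b is gray → back edge
First back edge: g → b.

g→b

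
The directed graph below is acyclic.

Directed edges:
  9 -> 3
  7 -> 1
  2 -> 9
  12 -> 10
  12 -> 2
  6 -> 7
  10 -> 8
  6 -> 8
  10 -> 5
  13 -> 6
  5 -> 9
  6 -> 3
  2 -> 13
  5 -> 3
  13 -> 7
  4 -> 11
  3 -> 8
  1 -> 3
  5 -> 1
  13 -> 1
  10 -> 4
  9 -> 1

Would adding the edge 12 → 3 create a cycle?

Adding 12→3 creates a cycle iff 3 can already reach 12.
Explore from 3: no path reaches 12. The graph stays acyclic.

No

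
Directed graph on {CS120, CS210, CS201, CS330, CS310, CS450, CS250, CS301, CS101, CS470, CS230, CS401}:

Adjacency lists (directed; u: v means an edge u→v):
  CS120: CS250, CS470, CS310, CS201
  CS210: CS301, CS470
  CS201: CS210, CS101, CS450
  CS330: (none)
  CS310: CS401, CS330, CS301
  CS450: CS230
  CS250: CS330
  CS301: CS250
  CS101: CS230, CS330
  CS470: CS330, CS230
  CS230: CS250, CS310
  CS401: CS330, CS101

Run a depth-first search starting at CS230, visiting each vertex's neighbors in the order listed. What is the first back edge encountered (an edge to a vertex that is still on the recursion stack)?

DFS from CS230 (visiting each vertex's neighbors in the order listed); mark gray on enter, black on exit:
CS230 gray
  CS250 gray
    CS330 gray
    CS330 black
  CS250 black
  CS310 gray
    CS401 gray
      CS401→CS330: CS330 black — skip
      CS101 gray
        CS101→CS230: CS230 is gray → back edge
First back edge: CS101 → CS230.

CS101->CS230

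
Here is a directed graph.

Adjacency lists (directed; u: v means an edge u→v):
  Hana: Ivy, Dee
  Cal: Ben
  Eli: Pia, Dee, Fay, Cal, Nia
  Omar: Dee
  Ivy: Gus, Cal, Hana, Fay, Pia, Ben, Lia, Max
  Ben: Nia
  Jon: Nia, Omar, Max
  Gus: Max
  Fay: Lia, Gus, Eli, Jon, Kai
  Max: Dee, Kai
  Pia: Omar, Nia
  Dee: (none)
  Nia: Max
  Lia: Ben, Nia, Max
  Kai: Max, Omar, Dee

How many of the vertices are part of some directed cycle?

6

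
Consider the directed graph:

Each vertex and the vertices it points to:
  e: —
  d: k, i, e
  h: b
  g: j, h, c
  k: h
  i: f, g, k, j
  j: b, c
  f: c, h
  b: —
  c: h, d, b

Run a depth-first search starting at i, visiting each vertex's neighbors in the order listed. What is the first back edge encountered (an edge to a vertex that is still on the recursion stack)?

d->i

DFS from i (visiting each vertex's neighbors in the order listed); mark gray on enter, black on exit:
i gray
  f gray
    c gray
      h gray
        b gray
        b black
      h black
      d gray
        k gray
          k→h: h black — skip
        k black
        d→i: i is gray → back edge
First back edge: d → i.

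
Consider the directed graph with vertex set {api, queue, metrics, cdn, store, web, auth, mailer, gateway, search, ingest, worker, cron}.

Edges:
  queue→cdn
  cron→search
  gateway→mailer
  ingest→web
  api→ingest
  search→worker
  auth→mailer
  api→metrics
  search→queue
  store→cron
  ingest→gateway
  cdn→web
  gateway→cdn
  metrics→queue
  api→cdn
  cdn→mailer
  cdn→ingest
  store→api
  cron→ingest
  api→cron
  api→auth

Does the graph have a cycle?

Yes

DFS with white/gray/black marking, starting from cdn:
cdn gray
  ingest gray
    web gray
    web black
    gateway gray
      mailer gray
      mailer black
      gateway→cdn: cdn is gray → back edge
Back edge found, so a cycle exists: cdn → ingest → gateway → cdn.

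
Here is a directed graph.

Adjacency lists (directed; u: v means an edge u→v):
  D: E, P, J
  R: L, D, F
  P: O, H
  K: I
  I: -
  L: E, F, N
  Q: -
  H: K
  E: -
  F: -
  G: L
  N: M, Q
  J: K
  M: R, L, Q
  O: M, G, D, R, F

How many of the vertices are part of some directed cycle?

8

A vertex is on a directed cycle iff it belongs to a strongly connected component of size ≥ 2 (or has a self-loop).
The vertices on cycles are {D, G, L, M, N, O, P, R} — 8 in total.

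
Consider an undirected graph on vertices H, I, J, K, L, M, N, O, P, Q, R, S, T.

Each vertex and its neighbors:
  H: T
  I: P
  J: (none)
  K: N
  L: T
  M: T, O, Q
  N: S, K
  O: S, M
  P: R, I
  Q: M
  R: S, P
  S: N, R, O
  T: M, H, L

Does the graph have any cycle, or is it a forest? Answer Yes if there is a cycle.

No

DFS, tracking each vertex's parent; an edge to a visited non-parent vertex closes a cycle.
Start from J:
visit J (parent –)
visit H (parent –)
  visit T (parent H)
    visit M (parent T)
      M–T: parent, skip
      visit O (parent M)
        visit S (parent O)
          visit N (parent S)
            N–S: parent, skip
            visit K (parent N)
              K–N: parent, skip
          visit R (parent S)
            R–S: parent, skip
            visit P (parent R)
              P–R: parent, skip
              visit I (parent P)
                I–P: parent, skip
          S–O: parent, skip
        O–M: parent, skip
      visit Q (parent M)
        Q–M: parent, skip
    T–H: parent, skip
    visit L (parent T)
      L–T: parent, skip
No non-parent visited neighbor found — the graph is a forest.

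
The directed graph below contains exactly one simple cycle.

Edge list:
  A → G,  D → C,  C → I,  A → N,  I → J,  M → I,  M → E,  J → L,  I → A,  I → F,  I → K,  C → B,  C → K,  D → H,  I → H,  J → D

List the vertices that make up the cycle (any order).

C, D, I, J

DFS with gray/black marking from I:
I gray
  H gray
  H black
  J gray
    D gray
      D→H: H black — skip
      C gray
        B gray
        B black
        C→I: I is gray → back edge
Back edge closes the cycle I → J → D → C → I; its vertices are {C, D, I, J}.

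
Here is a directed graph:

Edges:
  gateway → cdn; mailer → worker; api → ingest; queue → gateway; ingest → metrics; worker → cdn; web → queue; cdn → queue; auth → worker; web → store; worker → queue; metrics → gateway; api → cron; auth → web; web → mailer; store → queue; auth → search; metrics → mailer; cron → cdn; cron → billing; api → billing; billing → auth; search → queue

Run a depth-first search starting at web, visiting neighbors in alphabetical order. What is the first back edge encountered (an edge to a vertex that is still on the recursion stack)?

gateway->cdn

DFS from web (visiting neighbors in alphabetical order); mark gray on enter, black on exit:
web gray
  mailer gray
    worker gray
      cdn gray
        queue gray
          gateway gray
            gateway→cdn: cdn is gray → back edge
First back edge: gateway → cdn.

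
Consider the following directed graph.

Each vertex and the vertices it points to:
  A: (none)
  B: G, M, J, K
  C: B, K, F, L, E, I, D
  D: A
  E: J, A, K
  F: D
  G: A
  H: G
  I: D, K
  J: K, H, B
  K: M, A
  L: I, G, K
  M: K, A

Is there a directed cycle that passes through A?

No

A lies on a cycle iff there is a path from A back to itself.
Exploring from A, it never reaches itself; equivalently, its strongly connected component is a singleton.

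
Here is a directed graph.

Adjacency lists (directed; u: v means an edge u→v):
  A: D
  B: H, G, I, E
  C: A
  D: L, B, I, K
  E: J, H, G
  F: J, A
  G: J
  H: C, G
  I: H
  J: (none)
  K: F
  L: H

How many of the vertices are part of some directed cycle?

10

A vertex is on a directed cycle iff it belongs to a strongly connected component of size ≥ 2 (or has a self-loop).
The vertices on cycles are {A, B, C, D, E, F, H, I, K, L} — 10 in total.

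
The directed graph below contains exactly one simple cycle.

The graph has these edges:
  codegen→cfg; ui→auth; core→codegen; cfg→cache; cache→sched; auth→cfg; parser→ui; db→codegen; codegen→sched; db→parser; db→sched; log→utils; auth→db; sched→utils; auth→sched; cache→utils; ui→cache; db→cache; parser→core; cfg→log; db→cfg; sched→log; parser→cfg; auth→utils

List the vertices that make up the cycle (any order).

db, ui, auth, parser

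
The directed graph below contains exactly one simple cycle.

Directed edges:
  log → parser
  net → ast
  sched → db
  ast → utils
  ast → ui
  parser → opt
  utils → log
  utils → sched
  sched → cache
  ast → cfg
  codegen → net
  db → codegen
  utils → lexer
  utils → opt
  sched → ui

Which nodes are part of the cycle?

DFS with gray/black marking from ast:
ast gray
  cfg gray
  cfg black
  ui gray
  ui black
  utils gray
    log gray
      parser gray
        opt gray
        opt black
      parser black
    log black
    lexer gray
    lexer black
    sched gray
      db gray
        codegen gray
          net gray
            net→ast: ast is gray → back edge
Back edge closes the cycle ast → utils → sched → db → codegen → net → ast; its vertices are {db, ast, net, sched, utils, codegen}.

db, ast, net, sched, utils, codegen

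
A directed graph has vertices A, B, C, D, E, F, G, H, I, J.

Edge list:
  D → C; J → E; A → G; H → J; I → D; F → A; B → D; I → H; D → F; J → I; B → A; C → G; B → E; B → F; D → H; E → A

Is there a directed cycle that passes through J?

J is on a cycle iff J can reach itself via ≥1 edge.
J → I → H → J — yes.

Yes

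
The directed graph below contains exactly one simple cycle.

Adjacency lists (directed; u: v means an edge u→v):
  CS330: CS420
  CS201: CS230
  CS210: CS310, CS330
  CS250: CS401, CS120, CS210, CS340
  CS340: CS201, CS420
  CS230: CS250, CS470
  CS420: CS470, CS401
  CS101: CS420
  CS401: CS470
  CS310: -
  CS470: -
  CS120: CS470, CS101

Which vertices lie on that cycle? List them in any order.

CS201, CS230, CS250, CS340

DFS with gray/black marking from CS250:
CS250 gray
  CS401 gray
    CS470 gray
    CS470 black
  CS401 black
  CS120 gray
    CS120→CS470: CS470 black — skip
    CS101 gray
      CS420 gray
        CS420→CS470: CS470 black — skip
        CS420→CS401: CS401 black — skip
      CS420 black
    CS101 black
  CS120 black
  CS210 gray
    CS310 gray
    CS310 black
    CS330 gray
      CS330→CS420: CS420 black — skip
    CS330 black
  CS210 black
  CS340 gray
    CS201 gray
      CS230 gray
        CS230→CS250: CS250 is gray → back edge
Back edge closes the cycle CS250 → CS340 → CS201 → CS230 → CS250; its vertices are {CS201, CS230, CS250, CS340}.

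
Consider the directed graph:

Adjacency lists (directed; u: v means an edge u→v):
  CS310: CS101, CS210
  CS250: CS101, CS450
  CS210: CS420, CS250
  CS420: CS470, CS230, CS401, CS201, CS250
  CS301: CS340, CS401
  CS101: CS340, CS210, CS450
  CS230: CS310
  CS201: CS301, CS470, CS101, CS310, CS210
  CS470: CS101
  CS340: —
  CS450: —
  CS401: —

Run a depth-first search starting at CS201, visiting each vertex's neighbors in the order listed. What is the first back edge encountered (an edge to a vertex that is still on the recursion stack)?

DFS from CS201 (visiting each vertex's neighbors in the order listed); mark gray on enter, black on exit:
CS201 gray
  CS301 gray
    CS340 gray
    CS340 black
    CS401 gray
    CS401 black
  CS301 black
  CS470 gray
    CS101 gray
      CS101→CS340: CS340 black — skip
      CS210 gray
        CS420 gray
          CS420→CS470: CS470 is gray → back edge
First back edge: CS420 → CS470.

CS420->CS470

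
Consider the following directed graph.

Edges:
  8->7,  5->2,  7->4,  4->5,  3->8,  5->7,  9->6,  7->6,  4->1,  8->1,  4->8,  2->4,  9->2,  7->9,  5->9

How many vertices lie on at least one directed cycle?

6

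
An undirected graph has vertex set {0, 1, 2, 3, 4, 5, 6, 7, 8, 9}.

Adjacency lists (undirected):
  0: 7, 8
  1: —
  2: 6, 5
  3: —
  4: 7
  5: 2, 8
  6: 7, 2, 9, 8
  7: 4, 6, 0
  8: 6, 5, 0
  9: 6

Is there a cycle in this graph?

Yes

DFS, tracking each vertex's parent; an edge to a visited non-parent vertex closes a cycle.
Start from 5:
visit 5 (parent –)
  visit 2 (parent 5)
    visit 6 (parent 2)
      visit 7 (parent 6)
        visit 4 (parent 7)
          4–7: parent, skip
        7–6: parent, skip
        visit 0 (parent 7)
          0–7: parent, skip
          visit 8 (parent 0)
            8–6: 6 visited and ≠ parent → cycle
Cycle: 6 – 7 – 0 – 8 – 6.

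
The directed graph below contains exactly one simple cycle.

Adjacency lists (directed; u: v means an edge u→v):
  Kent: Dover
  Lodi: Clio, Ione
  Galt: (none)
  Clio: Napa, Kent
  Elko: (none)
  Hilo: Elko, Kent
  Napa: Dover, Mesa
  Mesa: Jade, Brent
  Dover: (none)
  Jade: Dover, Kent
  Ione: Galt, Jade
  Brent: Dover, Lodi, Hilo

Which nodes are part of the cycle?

Clio, Lodi, Mesa, Napa, Brent

DFS with gray/black marking from Brent:
Brent gray
  Dover gray
  Dover black
  Lodi gray
    Clio gray
      Napa gray
        Napa→Dover: Dover black — skip
        Mesa gray
          Jade gray
            Jade→Dover: Dover black — skip
            Kent gray
              Kent→Dover: Dover black — skip
            Kent black
          Jade black
          Mesa→Brent: Brent is gray → back edge
Back edge closes the cycle Brent → Lodi → Clio → Napa → Mesa → Brent; its vertices are {Clio, Lodi, Mesa, Napa, Brent}.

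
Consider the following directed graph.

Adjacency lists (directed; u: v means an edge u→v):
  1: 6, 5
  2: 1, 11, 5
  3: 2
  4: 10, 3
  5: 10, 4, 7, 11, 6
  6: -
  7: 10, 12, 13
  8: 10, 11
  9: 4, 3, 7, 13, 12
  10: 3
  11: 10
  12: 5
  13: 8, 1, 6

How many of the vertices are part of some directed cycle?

11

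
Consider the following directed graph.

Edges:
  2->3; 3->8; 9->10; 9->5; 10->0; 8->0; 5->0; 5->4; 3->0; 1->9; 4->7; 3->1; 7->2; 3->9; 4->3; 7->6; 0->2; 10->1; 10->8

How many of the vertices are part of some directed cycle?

A vertex is on a directed cycle iff it belongs to a strongly connected component of size ≥ 2 (or has a self-loop).
The vertices on cycles are {0, 1, 2, 3, 4, 5, 7, 8, 9, 10} — 10 in total.

10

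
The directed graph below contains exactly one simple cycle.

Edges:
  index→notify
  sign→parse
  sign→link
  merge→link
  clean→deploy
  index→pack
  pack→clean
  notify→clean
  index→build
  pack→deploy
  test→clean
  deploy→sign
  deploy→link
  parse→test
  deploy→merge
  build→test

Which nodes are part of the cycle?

sign, test, clean, parse, deploy

DFS with gray/black marking from deploy:
deploy gray
  merge gray
    link gray
    link black
  merge black
  sign gray
    sign→link: link black — skip
    parse gray
      test gray
        clean gray
          clean→deploy: deploy is gray → back edge
Back edge closes the cycle deploy → sign → parse → test → clean → deploy; its vertices are {sign, test, clean, parse, deploy}.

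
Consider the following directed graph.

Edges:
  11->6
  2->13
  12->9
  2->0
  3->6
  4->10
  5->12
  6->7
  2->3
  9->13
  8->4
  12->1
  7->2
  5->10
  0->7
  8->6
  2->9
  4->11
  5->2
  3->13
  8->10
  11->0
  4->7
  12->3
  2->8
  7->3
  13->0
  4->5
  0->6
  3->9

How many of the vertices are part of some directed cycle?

A vertex is on a directed cycle iff it belongs to a strongly connected component of size ≥ 2 (or has a self-loop).
The vertices on cycles are {0, 2, 3, 4, 5, 6, 7, 8, 9, 11, 12, 13} — 12 in total.

12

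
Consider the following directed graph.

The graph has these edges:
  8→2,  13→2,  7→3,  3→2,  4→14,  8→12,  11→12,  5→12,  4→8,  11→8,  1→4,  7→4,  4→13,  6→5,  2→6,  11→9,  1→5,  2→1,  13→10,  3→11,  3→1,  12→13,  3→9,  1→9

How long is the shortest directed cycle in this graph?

For each vertex v, BFS finds the shortest path from v back to v.
The shortest such closed walk is 2 → 1 → 4 → 8 → 2, length 4.

4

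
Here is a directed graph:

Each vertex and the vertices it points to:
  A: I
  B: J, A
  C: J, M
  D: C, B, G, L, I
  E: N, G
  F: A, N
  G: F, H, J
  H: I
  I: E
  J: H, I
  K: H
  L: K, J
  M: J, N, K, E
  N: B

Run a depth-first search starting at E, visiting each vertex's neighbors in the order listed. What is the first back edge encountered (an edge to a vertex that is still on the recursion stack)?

I→E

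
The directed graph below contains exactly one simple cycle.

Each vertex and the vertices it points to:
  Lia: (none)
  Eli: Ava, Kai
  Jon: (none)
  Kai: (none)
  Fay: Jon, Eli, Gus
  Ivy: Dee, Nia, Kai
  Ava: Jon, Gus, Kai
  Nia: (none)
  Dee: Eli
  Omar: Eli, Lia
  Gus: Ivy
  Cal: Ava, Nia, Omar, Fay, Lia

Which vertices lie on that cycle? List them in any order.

DFS with gray/black marking from Gus:
Gus gray
  Ivy gray
    Dee gray
      Eli gray
        Ava gray
          Jon gray
          Jon black
          Ava→Gus: Gus is gray → back edge
Back edge closes the cycle Gus → Ivy → Dee → Eli → Ava → Gus; its vertices are {Ava, Dee, Eli, Gus, Ivy}.

Ava, Dee, Eli, Gus, Ivy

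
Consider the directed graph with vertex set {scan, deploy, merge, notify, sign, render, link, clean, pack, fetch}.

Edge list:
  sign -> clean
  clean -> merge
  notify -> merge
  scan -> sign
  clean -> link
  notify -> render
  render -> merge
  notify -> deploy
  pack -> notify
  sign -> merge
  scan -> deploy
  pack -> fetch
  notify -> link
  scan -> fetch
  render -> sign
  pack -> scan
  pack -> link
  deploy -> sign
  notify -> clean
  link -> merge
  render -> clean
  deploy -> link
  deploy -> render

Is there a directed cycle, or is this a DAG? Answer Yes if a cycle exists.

DFS with white/gray/black marking, starting from fetch:
fetch gray
fetch black
scan gray
  deploy gray
    render gray
      sign gray
        clean gray
          link gray
            merge gray
            merge black
          link black
          clean→merge: merge black — skip
        clean black
        sign→merge: merge black — skip
      sign black
      render→merge: merge black — skip
      render→clean: clean black — skip
    render black
    deploy→sign: sign black — skip
    deploy→link: link black — skip
  deploy black
  scan→fetch: fetch black — skip
  scan→sign: sign black — skip
scan black
notify gray
  notify→merge: merge black — skip
  notify→link: link black — skip
  notify→render: render black — skip
  notify→deploy: deploy black — skip
  notify→clean: clean black — skip
notify black
pack gray
  pack→fetch: fetch black — skip
  pack→link: link black — skip
  pack→scan: scan black — skip
  pack→notify: notify black — skip
pack black
Every edge goes to a white or black vertex — no back edge, so the graph is acyclic.

No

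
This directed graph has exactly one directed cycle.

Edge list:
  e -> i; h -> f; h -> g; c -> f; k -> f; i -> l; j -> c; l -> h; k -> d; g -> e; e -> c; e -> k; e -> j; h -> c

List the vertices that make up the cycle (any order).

e, g, h, i, l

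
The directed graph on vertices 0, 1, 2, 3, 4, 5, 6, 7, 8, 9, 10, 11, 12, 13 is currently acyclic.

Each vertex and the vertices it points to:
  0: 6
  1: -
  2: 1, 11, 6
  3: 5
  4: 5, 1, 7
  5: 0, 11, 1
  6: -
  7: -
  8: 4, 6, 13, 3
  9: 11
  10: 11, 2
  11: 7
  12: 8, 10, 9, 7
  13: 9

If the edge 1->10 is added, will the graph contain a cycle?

Yes

Adding 1→10 creates a cycle iff 10 can already reach 1.
Path from 10: 10 → 2 → 1.
So 10 → … → 1 → 10 is a cycle.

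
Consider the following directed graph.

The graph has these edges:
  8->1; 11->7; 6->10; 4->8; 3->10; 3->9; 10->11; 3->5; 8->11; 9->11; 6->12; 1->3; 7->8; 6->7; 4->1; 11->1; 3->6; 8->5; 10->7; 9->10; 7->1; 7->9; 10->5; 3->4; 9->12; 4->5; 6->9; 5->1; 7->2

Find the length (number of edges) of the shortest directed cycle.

3

For each vertex v, BFS finds the shortest path from v back to v.
The shortest such closed walk is 3 → 4 → 1 → 3, length 3.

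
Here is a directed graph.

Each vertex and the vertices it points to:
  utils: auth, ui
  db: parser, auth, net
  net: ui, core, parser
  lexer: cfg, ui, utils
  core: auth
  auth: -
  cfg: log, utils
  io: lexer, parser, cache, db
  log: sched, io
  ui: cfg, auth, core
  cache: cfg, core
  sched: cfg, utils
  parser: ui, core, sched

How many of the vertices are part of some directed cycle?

11

A vertex is on a directed cycle iff it belongs to a strongly connected component of size ≥ 2 (or has a self-loop).
The vertices on cycles are {db, io, ui, cfg, log, net, cache, lexer, sched, utils, parser} — 11 in total.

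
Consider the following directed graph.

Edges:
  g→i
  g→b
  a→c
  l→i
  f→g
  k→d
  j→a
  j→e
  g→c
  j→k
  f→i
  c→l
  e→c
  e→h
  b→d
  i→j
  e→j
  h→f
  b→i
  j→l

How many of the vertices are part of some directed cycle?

A vertex is on a directed cycle iff it belongs to a strongly connected component of size ≥ 2 (or has a self-loop).
The vertices on cycles are {a, b, c, e, f, g, h, i, j, l} — 10 in total.

10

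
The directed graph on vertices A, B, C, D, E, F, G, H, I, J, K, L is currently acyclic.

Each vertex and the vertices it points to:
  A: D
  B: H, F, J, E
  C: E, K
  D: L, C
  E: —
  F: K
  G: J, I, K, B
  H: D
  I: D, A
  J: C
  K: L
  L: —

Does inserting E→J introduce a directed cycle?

Adding E→J creates a cycle iff J can already reach E.
Path from J: J → C → E.
So J → … → E → J is a cycle.

Yes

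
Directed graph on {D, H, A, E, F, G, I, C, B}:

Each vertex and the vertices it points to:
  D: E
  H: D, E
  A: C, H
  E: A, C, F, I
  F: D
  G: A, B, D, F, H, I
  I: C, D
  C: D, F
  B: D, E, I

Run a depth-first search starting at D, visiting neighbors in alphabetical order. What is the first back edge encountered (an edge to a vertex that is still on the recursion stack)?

DFS from D (visiting neighbors in alphabetical order); mark gray on enter, black on exit:
D gray
  E gray
    A gray
      C gray
        C→D: D is gray → back edge
First back edge: C → D.

C→D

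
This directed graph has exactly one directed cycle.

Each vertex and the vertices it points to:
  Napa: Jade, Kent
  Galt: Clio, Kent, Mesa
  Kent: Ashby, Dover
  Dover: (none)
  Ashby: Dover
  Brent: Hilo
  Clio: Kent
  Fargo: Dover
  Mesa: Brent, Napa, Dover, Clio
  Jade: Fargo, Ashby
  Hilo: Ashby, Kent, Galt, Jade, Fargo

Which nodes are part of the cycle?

DFS with gray/black marking from Galt:
Galt gray
  Clio gray
    Kent gray
      Ashby gray
        Dover gray
        Dover black
      Ashby black
      Kent→Dover: Dover black — skip
    Kent black
  Clio black
  Galt→Kent: Kent black — skip
  Mesa gray
    Brent gray
      Hilo gray
        Hilo→Ashby: Ashby black — skip
        Hilo→Kent: Kent black — skip
        Hilo→Galt: Galt is gray → back edge
Back edge closes the cycle Galt → Mesa → Brent → Hilo → Galt; its vertices are {Galt, Hilo, Mesa, Brent}.

Galt, Hilo, Mesa, Brent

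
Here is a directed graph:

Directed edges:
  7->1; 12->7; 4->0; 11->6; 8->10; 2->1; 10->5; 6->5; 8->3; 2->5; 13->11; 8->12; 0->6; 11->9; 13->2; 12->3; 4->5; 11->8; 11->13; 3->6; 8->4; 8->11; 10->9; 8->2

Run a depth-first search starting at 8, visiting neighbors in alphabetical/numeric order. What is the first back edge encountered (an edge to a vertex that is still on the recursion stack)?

11->8

DFS from 8 (visiting neighbors in alphabetical/numeric order); mark gray on enter, black on exit:
8 gray
  2 gray
    1 gray
    1 black
    5 gray
    5 black
  2 black
  3 gray
    6 gray
      6→5: 5 black — skip
    6 black
  3 black
  4 gray
    0 gray
      0→6: 6 black — skip
    0 black
    4→5: 5 black — skip
  4 black
  10 gray
    10→5: 5 black — skip
    9 gray
    9 black
  10 black
  11 gray
    11→6: 6 black — skip
    11→8: 8 is gray → back edge
First back edge: 11 → 8.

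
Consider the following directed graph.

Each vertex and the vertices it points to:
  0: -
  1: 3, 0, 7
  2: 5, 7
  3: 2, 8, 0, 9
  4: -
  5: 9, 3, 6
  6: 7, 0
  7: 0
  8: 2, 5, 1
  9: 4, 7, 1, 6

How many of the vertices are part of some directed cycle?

A vertex is on a directed cycle iff it belongs to a strongly connected component of size ≥ 2 (or has a self-loop).
The vertices on cycles are {1, 2, 3, 5, 8, 9} — 6 in total.

6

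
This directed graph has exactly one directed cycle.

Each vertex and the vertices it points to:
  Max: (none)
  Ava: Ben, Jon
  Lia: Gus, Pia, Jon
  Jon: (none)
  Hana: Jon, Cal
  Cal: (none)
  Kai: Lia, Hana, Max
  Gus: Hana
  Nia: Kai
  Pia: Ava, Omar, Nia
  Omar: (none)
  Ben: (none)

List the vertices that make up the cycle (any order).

DFS with gray/black marking from Nia:
Nia gray
  Kai gray
    Lia gray
      Gus gray
        Hana gray
          Jon gray
          Jon black
          Cal gray
          Cal black
        Hana black
      Gus black
      Pia gray
        Ava gray
          Ben gray
          Ben black
          Ava→Jon: Jon black — skip
        Ava black
        Omar gray
        Omar black
        Pia→Nia: Nia is gray → back edge
Back edge closes the cycle Nia → Kai → Lia → Pia → Nia; its vertices are {Kai, Lia, Nia, Pia}.

Kai, Lia, Nia, Pia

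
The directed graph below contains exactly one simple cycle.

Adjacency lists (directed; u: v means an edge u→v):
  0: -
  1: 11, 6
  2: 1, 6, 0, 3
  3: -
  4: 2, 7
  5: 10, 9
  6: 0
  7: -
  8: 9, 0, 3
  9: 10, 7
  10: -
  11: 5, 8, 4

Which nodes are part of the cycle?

1, 2, 4, 11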